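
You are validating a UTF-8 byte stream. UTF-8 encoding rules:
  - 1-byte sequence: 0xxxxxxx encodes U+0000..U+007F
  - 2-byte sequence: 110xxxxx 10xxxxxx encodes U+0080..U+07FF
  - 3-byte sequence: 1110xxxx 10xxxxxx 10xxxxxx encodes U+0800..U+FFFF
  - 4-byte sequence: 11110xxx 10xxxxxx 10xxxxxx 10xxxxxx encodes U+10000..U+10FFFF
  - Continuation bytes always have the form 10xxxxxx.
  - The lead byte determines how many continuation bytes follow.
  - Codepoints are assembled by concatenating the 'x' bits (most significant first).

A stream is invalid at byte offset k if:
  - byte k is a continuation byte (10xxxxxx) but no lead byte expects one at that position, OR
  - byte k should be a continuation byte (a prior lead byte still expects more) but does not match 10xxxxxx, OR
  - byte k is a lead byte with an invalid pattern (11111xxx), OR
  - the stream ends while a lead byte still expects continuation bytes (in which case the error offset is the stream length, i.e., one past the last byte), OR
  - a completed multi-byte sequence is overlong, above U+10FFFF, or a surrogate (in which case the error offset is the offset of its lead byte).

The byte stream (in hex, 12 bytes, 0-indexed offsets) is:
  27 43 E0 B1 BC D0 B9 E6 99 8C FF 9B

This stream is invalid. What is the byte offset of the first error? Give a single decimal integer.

Byte[0]=27: 1-byte ASCII. cp=U+0027
Byte[1]=43: 1-byte ASCII. cp=U+0043
Byte[2]=E0: 3-byte lead, need 2 cont bytes. acc=0x0
Byte[3]=B1: continuation. acc=(acc<<6)|0x31=0x31
Byte[4]=BC: continuation. acc=(acc<<6)|0x3C=0xC7C
Completed: cp=U+0C7C (starts at byte 2)
Byte[5]=D0: 2-byte lead, need 1 cont bytes. acc=0x10
Byte[6]=B9: continuation. acc=(acc<<6)|0x39=0x439
Completed: cp=U+0439 (starts at byte 5)
Byte[7]=E6: 3-byte lead, need 2 cont bytes. acc=0x6
Byte[8]=99: continuation. acc=(acc<<6)|0x19=0x199
Byte[9]=8C: continuation. acc=(acc<<6)|0x0C=0x664C
Completed: cp=U+664C (starts at byte 7)
Byte[10]=FF: INVALID lead byte (not 0xxx/110x/1110/11110)

Answer: 10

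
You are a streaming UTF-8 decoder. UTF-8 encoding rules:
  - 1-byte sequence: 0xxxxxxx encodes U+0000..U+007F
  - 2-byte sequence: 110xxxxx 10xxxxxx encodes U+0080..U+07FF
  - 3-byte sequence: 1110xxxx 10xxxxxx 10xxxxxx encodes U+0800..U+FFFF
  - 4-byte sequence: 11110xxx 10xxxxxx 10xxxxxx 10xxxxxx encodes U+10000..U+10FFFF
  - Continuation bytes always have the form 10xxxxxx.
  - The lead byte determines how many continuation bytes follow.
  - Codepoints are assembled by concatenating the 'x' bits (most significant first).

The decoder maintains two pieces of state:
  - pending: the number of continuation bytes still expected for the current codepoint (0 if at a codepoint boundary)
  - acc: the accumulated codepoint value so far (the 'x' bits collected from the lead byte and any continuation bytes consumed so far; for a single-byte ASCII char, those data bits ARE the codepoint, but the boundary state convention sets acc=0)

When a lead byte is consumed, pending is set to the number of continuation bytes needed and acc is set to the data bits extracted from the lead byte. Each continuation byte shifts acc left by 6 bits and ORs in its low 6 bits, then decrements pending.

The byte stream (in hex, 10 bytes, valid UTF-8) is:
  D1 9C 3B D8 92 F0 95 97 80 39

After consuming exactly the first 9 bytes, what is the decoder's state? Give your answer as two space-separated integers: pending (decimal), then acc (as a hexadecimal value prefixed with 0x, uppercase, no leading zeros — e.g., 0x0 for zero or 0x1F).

Answer: 0 0x155C0

Derivation:
Byte[0]=D1: 2-byte lead. pending=1, acc=0x11
Byte[1]=9C: continuation. acc=(acc<<6)|0x1C=0x45C, pending=0
Byte[2]=3B: 1-byte. pending=0, acc=0x0
Byte[3]=D8: 2-byte lead. pending=1, acc=0x18
Byte[4]=92: continuation. acc=(acc<<6)|0x12=0x612, pending=0
Byte[5]=F0: 4-byte lead. pending=3, acc=0x0
Byte[6]=95: continuation. acc=(acc<<6)|0x15=0x15, pending=2
Byte[7]=97: continuation. acc=(acc<<6)|0x17=0x557, pending=1
Byte[8]=80: continuation. acc=(acc<<6)|0x00=0x155C0, pending=0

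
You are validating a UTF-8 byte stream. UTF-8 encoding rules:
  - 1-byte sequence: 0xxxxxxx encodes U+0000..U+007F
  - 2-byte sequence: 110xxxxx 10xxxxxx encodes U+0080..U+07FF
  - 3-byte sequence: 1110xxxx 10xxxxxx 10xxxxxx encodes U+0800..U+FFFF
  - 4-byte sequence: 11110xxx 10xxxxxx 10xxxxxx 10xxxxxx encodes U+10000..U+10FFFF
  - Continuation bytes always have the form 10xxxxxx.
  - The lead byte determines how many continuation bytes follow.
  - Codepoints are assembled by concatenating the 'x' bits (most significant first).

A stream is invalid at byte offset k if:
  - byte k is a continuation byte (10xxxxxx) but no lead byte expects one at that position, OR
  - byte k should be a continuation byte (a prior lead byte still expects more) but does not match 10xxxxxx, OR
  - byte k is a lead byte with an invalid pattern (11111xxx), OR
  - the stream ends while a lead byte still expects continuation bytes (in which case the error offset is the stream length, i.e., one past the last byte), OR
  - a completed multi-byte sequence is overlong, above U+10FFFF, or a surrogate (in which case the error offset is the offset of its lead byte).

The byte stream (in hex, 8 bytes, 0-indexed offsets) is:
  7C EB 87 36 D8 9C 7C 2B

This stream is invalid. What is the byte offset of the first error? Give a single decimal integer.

Byte[0]=7C: 1-byte ASCII. cp=U+007C
Byte[1]=EB: 3-byte lead, need 2 cont bytes. acc=0xB
Byte[2]=87: continuation. acc=(acc<<6)|0x07=0x2C7
Byte[3]=36: expected 10xxxxxx continuation. INVALID

Answer: 3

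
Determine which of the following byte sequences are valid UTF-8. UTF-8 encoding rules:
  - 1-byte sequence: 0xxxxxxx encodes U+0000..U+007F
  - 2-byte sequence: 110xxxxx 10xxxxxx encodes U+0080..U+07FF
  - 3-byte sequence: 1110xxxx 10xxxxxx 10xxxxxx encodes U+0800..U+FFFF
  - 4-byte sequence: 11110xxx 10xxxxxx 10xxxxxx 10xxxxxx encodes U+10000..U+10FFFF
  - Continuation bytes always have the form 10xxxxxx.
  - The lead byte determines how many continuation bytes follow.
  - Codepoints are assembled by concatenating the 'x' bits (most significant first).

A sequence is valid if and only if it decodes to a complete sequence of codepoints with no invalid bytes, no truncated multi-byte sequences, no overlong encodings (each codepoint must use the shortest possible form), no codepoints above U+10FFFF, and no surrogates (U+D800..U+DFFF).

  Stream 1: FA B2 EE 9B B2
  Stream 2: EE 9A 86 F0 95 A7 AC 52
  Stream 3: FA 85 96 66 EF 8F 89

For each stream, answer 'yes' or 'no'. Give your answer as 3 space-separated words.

Stream 1: error at byte offset 0. INVALID
Stream 2: decodes cleanly. VALID
Stream 3: error at byte offset 0. INVALID

Answer: no yes no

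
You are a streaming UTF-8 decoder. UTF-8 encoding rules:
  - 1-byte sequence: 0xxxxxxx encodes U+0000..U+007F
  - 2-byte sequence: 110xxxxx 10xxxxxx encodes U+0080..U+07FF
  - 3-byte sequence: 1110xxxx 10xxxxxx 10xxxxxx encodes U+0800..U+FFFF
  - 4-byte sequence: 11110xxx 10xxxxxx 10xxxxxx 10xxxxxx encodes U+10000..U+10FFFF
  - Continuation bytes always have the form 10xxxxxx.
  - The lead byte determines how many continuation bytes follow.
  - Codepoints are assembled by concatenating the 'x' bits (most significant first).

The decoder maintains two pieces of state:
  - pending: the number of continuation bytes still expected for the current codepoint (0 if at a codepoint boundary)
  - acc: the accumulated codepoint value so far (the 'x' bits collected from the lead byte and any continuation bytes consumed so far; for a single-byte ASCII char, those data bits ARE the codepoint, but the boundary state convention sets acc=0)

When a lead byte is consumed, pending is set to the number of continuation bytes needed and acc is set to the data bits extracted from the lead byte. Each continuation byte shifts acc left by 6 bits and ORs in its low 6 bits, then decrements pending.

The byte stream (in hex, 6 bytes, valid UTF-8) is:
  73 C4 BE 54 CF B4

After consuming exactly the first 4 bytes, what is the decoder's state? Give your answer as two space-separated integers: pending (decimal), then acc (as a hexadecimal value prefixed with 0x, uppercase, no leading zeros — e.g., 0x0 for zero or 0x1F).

Byte[0]=73: 1-byte. pending=0, acc=0x0
Byte[1]=C4: 2-byte lead. pending=1, acc=0x4
Byte[2]=BE: continuation. acc=(acc<<6)|0x3E=0x13E, pending=0
Byte[3]=54: 1-byte. pending=0, acc=0x0

Answer: 0 0x0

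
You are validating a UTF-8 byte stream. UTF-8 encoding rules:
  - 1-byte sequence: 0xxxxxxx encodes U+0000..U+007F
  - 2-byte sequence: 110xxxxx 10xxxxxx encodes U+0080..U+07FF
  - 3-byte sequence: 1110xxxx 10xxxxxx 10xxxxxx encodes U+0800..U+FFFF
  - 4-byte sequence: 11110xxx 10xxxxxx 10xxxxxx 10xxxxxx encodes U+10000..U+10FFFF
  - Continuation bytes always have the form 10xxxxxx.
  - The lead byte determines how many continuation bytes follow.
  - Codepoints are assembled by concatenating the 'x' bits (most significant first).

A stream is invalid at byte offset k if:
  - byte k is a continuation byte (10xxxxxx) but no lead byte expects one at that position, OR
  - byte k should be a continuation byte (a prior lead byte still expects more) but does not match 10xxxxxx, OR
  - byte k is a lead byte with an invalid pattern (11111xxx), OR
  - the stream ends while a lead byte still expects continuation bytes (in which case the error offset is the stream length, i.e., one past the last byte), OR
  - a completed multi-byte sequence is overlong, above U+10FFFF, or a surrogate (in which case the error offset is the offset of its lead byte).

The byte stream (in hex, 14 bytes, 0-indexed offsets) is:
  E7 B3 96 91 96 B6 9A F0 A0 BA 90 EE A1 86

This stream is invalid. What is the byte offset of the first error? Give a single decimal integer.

Byte[0]=E7: 3-byte lead, need 2 cont bytes. acc=0x7
Byte[1]=B3: continuation. acc=(acc<<6)|0x33=0x1F3
Byte[2]=96: continuation. acc=(acc<<6)|0x16=0x7CD6
Completed: cp=U+7CD6 (starts at byte 0)
Byte[3]=91: INVALID lead byte (not 0xxx/110x/1110/11110)

Answer: 3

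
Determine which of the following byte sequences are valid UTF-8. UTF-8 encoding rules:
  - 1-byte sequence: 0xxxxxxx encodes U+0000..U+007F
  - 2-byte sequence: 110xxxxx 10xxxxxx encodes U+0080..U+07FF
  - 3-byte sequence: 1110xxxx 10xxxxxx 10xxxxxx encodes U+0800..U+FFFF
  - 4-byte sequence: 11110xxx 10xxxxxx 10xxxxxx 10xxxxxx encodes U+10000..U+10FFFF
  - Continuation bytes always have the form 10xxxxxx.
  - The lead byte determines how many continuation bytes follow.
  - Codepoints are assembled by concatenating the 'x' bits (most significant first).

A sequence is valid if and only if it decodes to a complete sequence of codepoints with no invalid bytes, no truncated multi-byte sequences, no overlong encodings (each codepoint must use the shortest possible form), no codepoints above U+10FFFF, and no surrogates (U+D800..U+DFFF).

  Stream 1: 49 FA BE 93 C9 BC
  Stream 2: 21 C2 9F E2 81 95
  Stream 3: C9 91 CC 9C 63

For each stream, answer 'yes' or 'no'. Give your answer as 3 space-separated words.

Answer: no yes yes

Derivation:
Stream 1: error at byte offset 1. INVALID
Stream 2: decodes cleanly. VALID
Stream 3: decodes cleanly. VALID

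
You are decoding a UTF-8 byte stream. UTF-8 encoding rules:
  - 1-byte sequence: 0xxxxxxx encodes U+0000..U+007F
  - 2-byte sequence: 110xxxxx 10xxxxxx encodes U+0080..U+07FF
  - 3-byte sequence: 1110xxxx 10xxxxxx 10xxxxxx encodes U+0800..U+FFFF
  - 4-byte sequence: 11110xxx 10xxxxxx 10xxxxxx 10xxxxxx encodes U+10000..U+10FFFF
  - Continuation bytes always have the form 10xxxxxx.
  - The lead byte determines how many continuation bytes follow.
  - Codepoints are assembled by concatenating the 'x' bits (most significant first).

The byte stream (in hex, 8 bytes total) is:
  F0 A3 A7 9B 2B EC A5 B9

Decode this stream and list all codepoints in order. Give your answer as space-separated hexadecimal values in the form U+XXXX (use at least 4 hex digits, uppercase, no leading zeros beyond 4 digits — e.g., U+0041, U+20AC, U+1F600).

Answer: U+239DB U+002B U+C979

Derivation:
Byte[0]=F0: 4-byte lead, need 3 cont bytes. acc=0x0
Byte[1]=A3: continuation. acc=(acc<<6)|0x23=0x23
Byte[2]=A7: continuation. acc=(acc<<6)|0x27=0x8E7
Byte[3]=9B: continuation. acc=(acc<<6)|0x1B=0x239DB
Completed: cp=U+239DB (starts at byte 0)
Byte[4]=2B: 1-byte ASCII. cp=U+002B
Byte[5]=EC: 3-byte lead, need 2 cont bytes. acc=0xC
Byte[6]=A5: continuation. acc=(acc<<6)|0x25=0x325
Byte[7]=B9: continuation. acc=(acc<<6)|0x39=0xC979
Completed: cp=U+C979 (starts at byte 5)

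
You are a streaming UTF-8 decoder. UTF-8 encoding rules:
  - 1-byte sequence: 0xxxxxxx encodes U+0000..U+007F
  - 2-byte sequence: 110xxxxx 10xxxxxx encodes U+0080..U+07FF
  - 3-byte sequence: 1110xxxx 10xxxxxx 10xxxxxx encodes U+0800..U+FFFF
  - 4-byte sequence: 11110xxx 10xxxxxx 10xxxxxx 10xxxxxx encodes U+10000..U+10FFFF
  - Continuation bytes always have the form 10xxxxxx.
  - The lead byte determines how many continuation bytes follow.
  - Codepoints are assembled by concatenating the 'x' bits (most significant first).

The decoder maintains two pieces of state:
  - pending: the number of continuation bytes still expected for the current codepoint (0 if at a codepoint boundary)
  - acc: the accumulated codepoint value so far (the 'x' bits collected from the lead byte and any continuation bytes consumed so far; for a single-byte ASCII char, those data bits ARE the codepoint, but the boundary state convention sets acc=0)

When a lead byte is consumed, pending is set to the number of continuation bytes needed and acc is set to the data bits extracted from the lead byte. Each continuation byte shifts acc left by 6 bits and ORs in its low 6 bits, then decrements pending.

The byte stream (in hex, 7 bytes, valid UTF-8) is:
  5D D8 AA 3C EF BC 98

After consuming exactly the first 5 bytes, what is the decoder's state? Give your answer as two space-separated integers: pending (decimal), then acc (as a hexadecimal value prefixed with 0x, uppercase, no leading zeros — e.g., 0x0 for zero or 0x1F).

Answer: 2 0xF

Derivation:
Byte[0]=5D: 1-byte. pending=0, acc=0x0
Byte[1]=D8: 2-byte lead. pending=1, acc=0x18
Byte[2]=AA: continuation. acc=(acc<<6)|0x2A=0x62A, pending=0
Byte[3]=3C: 1-byte. pending=0, acc=0x0
Byte[4]=EF: 3-byte lead. pending=2, acc=0xF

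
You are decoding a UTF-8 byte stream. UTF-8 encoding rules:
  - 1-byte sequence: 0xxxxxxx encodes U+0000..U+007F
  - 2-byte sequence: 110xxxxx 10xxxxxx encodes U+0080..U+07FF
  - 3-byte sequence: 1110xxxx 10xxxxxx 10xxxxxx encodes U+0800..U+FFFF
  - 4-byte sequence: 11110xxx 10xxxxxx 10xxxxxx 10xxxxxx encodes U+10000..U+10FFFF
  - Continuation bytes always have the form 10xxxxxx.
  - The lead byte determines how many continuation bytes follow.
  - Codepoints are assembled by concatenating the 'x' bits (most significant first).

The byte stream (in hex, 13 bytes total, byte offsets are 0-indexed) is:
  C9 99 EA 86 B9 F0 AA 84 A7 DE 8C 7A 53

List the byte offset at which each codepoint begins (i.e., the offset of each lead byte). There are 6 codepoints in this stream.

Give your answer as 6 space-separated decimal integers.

Byte[0]=C9: 2-byte lead, need 1 cont bytes. acc=0x9
Byte[1]=99: continuation. acc=(acc<<6)|0x19=0x259
Completed: cp=U+0259 (starts at byte 0)
Byte[2]=EA: 3-byte lead, need 2 cont bytes. acc=0xA
Byte[3]=86: continuation. acc=(acc<<6)|0x06=0x286
Byte[4]=B9: continuation. acc=(acc<<6)|0x39=0xA1B9
Completed: cp=U+A1B9 (starts at byte 2)
Byte[5]=F0: 4-byte lead, need 3 cont bytes. acc=0x0
Byte[6]=AA: continuation. acc=(acc<<6)|0x2A=0x2A
Byte[7]=84: continuation. acc=(acc<<6)|0x04=0xA84
Byte[8]=A7: continuation. acc=(acc<<6)|0x27=0x2A127
Completed: cp=U+2A127 (starts at byte 5)
Byte[9]=DE: 2-byte lead, need 1 cont bytes. acc=0x1E
Byte[10]=8C: continuation. acc=(acc<<6)|0x0C=0x78C
Completed: cp=U+078C (starts at byte 9)
Byte[11]=7A: 1-byte ASCII. cp=U+007A
Byte[12]=53: 1-byte ASCII. cp=U+0053

Answer: 0 2 5 9 11 12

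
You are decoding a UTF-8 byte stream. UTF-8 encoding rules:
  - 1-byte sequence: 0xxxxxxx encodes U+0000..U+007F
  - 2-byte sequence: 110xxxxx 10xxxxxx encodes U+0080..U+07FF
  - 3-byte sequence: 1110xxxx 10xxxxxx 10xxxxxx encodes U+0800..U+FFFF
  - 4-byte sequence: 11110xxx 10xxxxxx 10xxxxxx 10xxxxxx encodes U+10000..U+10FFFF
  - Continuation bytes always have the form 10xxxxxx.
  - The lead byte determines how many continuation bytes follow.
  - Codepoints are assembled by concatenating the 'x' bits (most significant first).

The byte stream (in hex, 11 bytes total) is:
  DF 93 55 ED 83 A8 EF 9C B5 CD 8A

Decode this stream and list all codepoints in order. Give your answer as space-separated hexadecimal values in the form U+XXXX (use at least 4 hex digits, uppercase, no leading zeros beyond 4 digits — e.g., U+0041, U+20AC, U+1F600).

Answer: U+07D3 U+0055 U+D0E8 U+F735 U+034A

Derivation:
Byte[0]=DF: 2-byte lead, need 1 cont bytes. acc=0x1F
Byte[1]=93: continuation. acc=(acc<<6)|0x13=0x7D3
Completed: cp=U+07D3 (starts at byte 0)
Byte[2]=55: 1-byte ASCII. cp=U+0055
Byte[3]=ED: 3-byte lead, need 2 cont bytes. acc=0xD
Byte[4]=83: continuation. acc=(acc<<6)|0x03=0x343
Byte[5]=A8: continuation. acc=(acc<<6)|0x28=0xD0E8
Completed: cp=U+D0E8 (starts at byte 3)
Byte[6]=EF: 3-byte lead, need 2 cont bytes. acc=0xF
Byte[7]=9C: continuation. acc=(acc<<6)|0x1C=0x3DC
Byte[8]=B5: continuation. acc=(acc<<6)|0x35=0xF735
Completed: cp=U+F735 (starts at byte 6)
Byte[9]=CD: 2-byte lead, need 1 cont bytes. acc=0xD
Byte[10]=8A: continuation. acc=(acc<<6)|0x0A=0x34A
Completed: cp=U+034A (starts at byte 9)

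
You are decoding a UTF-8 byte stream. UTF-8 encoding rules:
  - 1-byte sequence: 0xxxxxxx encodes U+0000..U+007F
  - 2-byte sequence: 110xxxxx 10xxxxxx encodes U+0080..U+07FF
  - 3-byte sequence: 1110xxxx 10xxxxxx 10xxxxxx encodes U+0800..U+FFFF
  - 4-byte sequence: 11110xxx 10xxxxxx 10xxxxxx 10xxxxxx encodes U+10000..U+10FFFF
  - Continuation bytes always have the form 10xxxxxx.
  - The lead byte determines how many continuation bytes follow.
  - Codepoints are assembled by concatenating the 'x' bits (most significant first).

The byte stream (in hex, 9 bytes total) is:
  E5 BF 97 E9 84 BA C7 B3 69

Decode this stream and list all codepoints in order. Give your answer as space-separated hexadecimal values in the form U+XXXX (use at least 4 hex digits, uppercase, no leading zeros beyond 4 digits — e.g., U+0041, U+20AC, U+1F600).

Byte[0]=E5: 3-byte lead, need 2 cont bytes. acc=0x5
Byte[1]=BF: continuation. acc=(acc<<6)|0x3F=0x17F
Byte[2]=97: continuation. acc=(acc<<6)|0x17=0x5FD7
Completed: cp=U+5FD7 (starts at byte 0)
Byte[3]=E9: 3-byte lead, need 2 cont bytes. acc=0x9
Byte[4]=84: continuation. acc=(acc<<6)|0x04=0x244
Byte[5]=BA: continuation. acc=(acc<<6)|0x3A=0x913A
Completed: cp=U+913A (starts at byte 3)
Byte[6]=C7: 2-byte lead, need 1 cont bytes. acc=0x7
Byte[7]=B3: continuation. acc=(acc<<6)|0x33=0x1F3
Completed: cp=U+01F3 (starts at byte 6)
Byte[8]=69: 1-byte ASCII. cp=U+0069

Answer: U+5FD7 U+913A U+01F3 U+0069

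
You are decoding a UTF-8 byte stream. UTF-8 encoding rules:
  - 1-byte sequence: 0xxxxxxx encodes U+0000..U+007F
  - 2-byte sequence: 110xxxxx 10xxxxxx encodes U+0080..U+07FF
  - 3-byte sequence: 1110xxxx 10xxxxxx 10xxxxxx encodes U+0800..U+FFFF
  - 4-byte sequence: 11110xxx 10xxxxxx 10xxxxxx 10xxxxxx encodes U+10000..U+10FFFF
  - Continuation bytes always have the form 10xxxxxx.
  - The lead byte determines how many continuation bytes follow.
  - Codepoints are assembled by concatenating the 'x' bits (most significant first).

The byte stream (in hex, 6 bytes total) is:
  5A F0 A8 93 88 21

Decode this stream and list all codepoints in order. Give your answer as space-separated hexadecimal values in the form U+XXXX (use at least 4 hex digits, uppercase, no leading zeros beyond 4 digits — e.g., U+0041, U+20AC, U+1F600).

Byte[0]=5A: 1-byte ASCII. cp=U+005A
Byte[1]=F0: 4-byte lead, need 3 cont bytes. acc=0x0
Byte[2]=A8: continuation. acc=(acc<<6)|0x28=0x28
Byte[3]=93: continuation. acc=(acc<<6)|0x13=0xA13
Byte[4]=88: continuation. acc=(acc<<6)|0x08=0x284C8
Completed: cp=U+284C8 (starts at byte 1)
Byte[5]=21: 1-byte ASCII. cp=U+0021

Answer: U+005A U+284C8 U+0021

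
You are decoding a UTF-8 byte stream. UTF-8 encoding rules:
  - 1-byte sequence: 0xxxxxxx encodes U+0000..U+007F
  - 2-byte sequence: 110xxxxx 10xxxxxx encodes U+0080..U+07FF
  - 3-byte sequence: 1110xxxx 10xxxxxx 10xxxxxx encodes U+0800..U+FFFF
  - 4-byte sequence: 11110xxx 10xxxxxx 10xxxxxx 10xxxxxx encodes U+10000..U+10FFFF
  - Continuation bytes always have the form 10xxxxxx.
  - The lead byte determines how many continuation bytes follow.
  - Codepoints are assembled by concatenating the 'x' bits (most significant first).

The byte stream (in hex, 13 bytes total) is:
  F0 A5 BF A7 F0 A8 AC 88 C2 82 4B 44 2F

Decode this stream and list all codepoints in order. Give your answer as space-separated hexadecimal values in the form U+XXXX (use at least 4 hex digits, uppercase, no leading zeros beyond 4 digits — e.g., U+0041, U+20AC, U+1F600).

Answer: U+25FE7 U+28B08 U+0082 U+004B U+0044 U+002F

Derivation:
Byte[0]=F0: 4-byte lead, need 3 cont bytes. acc=0x0
Byte[1]=A5: continuation. acc=(acc<<6)|0x25=0x25
Byte[2]=BF: continuation. acc=(acc<<6)|0x3F=0x97F
Byte[3]=A7: continuation. acc=(acc<<6)|0x27=0x25FE7
Completed: cp=U+25FE7 (starts at byte 0)
Byte[4]=F0: 4-byte lead, need 3 cont bytes. acc=0x0
Byte[5]=A8: continuation. acc=(acc<<6)|0x28=0x28
Byte[6]=AC: continuation. acc=(acc<<6)|0x2C=0xA2C
Byte[7]=88: continuation. acc=(acc<<6)|0x08=0x28B08
Completed: cp=U+28B08 (starts at byte 4)
Byte[8]=C2: 2-byte lead, need 1 cont bytes. acc=0x2
Byte[9]=82: continuation. acc=(acc<<6)|0x02=0x82
Completed: cp=U+0082 (starts at byte 8)
Byte[10]=4B: 1-byte ASCII. cp=U+004B
Byte[11]=44: 1-byte ASCII. cp=U+0044
Byte[12]=2F: 1-byte ASCII. cp=U+002F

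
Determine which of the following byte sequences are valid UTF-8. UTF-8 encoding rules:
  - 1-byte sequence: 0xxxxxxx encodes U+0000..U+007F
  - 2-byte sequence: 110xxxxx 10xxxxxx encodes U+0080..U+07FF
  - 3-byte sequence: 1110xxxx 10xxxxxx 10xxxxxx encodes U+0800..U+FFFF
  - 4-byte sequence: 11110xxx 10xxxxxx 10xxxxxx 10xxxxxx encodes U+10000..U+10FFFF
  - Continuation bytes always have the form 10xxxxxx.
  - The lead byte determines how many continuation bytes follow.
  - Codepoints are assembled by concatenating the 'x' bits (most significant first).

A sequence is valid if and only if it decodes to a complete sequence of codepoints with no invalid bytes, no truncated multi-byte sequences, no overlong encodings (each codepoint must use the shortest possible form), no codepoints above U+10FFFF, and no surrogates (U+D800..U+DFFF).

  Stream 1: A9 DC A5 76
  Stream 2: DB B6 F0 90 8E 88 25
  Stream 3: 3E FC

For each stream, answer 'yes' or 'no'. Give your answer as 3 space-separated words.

Answer: no yes no

Derivation:
Stream 1: error at byte offset 0. INVALID
Stream 2: decodes cleanly. VALID
Stream 3: error at byte offset 1. INVALID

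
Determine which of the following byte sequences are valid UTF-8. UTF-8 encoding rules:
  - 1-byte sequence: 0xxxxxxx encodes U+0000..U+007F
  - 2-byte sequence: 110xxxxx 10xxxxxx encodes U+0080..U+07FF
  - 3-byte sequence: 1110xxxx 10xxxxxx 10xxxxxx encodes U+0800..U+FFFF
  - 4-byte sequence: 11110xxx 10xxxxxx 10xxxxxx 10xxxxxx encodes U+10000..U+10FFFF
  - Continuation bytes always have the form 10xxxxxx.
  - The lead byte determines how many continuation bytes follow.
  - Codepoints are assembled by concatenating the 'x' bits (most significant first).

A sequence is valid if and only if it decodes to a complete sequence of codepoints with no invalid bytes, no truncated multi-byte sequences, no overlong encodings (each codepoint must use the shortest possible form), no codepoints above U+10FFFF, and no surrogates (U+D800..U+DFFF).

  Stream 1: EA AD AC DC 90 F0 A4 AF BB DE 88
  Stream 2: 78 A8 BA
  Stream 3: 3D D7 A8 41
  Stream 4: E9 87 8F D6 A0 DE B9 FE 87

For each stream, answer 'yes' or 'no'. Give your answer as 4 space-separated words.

Answer: yes no yes no

Derivation:
Stream 1: decodes cleanly. VALID
Stream 2: error at byte offset 1. INVALID
Stream 3: decodes cleanly. VALID
Stream 4: error at byte offset 7. INVALID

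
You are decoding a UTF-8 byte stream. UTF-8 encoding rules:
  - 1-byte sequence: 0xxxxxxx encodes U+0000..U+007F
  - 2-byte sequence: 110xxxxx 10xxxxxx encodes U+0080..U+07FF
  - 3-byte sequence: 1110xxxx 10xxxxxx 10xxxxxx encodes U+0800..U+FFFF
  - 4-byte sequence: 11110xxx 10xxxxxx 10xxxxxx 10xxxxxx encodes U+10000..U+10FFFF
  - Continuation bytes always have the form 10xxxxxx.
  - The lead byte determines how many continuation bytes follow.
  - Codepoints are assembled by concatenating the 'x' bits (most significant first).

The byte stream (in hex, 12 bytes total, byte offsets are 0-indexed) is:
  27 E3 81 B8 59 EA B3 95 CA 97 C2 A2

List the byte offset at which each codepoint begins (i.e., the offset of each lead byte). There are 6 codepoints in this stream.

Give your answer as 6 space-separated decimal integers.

Byte[0]=27: 1-byte ASCII. cp=U+0027
Byte[1]=E3: 3-byte lead, need 2 cont bytes. acc=0x3
Byte[2]=81: continuation. acc=(acc<<6)|0x01=0xC1
Byte[3]=B8: continuation. acc=(acc<<6)|0x38=0x3078
Completed: cp=U+3078 (starts at byte 1)
Byte[4]=59: 1-byte ASCII. cp=U+0059
Byte[5]=EA: 3-byte lead, need 2 cont bytes. acc=0xA
Byte[6]=B3: continuation. acc=(acc<<6)|0x33=0x2B3
Byte[7]=95: continuation. acc=(acc<<6)|0x15=0xACD5
Completed: cp=U+ACD5 (starts at byte 5)
Byte[8]=CA: 2-byte lead, need 1 cont bytes. acc=0xA
Byte[9]=97: continuation. acc=(acc<<6)|0x17=0x297
Completed: cp=U+0297 (starts at byte 8)
Byte[10]=C2: 2-byte lead, need 1 cont bytes. acc=0x2
Byte[11]=A2: continuation. acc=(acc<<6)|0x22=0xA2
Completed: cp=U+00A2 (starts at byte 10)

Answer: 0 1 4 5 8 10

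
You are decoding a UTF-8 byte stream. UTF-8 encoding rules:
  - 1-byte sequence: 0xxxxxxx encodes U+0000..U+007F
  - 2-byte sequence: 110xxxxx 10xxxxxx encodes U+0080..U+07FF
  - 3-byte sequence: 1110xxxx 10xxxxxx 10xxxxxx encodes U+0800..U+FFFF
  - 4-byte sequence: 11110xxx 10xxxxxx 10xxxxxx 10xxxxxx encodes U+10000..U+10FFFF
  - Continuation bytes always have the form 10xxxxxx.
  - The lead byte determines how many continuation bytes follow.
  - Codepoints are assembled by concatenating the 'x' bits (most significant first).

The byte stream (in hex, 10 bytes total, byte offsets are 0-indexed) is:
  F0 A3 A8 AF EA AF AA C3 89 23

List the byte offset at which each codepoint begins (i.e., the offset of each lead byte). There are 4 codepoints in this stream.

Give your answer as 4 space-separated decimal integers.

Byte[0]=F0: 4-byte lead, need 3 cont bytes. acc=0x0
Byte[1]=A3: continuation. acc=(acc<<6)|0x23=0x23
Byte[2]=A8: continuation. acc=(acc<<6)|0x28=0x8E8
Byte[3]=AF: continuation. acc=(acc<<6)|0x2F=0x23A2F
Completed: cp=U+23A2F (starts at byte 0)
Byte[4]=EA: 3-byte lead, need 2 cont bytes. acc=0xA
Byte[5]=AF: continuation. acc=(acc<<6)|0x2F=0x2AF
Byte[6]=AA: continuation. acc=(acc<<6)|0x2A=0xABEA
Completed: cp=U+ABEA (starts at byte 4)
Byte[7]=C3: 2-byte lead, need 1 cont bytes. acc=0x3
Byte[8]=89: continuation. acc=(acc<<6)|0x09=0xC9
Completed: cp=U+00C9 (starts at byte 7)
Byte[9]=23: 1-byte ASCII. cp=U+0023

Answer: 0 4 7 9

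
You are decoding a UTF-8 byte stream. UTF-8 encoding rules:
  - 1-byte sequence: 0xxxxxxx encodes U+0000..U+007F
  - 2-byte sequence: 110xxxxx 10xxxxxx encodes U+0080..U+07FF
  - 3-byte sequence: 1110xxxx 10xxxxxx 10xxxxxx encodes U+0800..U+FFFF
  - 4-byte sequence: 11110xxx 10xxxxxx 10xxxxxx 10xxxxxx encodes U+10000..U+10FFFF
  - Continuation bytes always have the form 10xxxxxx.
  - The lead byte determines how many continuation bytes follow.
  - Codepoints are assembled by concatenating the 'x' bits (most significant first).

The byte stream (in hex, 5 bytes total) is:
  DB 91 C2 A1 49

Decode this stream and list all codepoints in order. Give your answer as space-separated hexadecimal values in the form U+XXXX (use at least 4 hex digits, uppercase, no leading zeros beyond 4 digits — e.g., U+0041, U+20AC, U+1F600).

Byte[0]=DB: 2-byte lead, need 1 cont bytes. acc=0x1B
Byte[1]=91: continuation. acc=(acc<<6)|0x11=0x6D1
Completed: cp=U+06D1 (starts at byte 0)
Byte[2]=C2: 2-byte lead, need 1 cont bytes. acc=0x2
Byte[3]=A1: continuation. acc=(acc<<6)|0x21=0xA1
Completed: cp=U+00A1 (starts at byte 2)
Byte[4]=49: 1-byte ASCII. cp=U+0049

Answer: U+06D1 U+00A1 U+0049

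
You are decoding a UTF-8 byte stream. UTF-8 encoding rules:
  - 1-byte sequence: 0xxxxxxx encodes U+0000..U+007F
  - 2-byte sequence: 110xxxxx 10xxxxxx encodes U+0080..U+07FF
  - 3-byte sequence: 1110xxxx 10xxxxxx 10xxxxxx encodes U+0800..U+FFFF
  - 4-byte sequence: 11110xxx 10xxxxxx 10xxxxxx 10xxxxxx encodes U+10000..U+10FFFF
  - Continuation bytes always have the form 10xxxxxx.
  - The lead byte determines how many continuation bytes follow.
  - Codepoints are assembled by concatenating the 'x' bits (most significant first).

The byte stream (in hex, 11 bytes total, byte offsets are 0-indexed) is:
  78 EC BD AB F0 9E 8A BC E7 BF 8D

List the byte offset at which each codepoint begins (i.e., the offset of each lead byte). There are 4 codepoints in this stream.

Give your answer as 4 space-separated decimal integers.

Byte[0]=78: 1-byte ASCII. cp=U+0078
Byte[1]=EC: 3-byte lead, need 2 cont bytes. acc=0xC
Byte[2]=BD: continuation. acc=(acc<<6)|0x3D=0x33D
Byte[3]=AB: continuation. acc=(acc<<6)|0x2B=0xCF6B
Completed: cp=U+CF6B (starts at byte 1)
Byte[4]=F0: 4-byte lead, need 3 cont bytes. acc=0x0
Byte[5]=9E: continuation. acc=(acc<<6)|0x1E=0x1E
Byte[6]=8A: continuation. acc=(acc<<6)|0x0A=0x78A
Byte[7]=BC: continuation. acc=(acc<<6)|0x3C=0x1E2BC
Completed: cp=U+1E2BC (starts at byte 4)
Byte[8]=E7: 3-byte lead, need 2 cont bytes. acc=0x7
Byte[9]=BF: continuation. acc=(acc<<6)|0x3F=0x1FF
Byte[10]=8D: continuation. acc=(acc<<6)|0x0D=0x7FCD
Completed: cp=U+7FCD (starts at byte 8)

Answer: 0 1 4 8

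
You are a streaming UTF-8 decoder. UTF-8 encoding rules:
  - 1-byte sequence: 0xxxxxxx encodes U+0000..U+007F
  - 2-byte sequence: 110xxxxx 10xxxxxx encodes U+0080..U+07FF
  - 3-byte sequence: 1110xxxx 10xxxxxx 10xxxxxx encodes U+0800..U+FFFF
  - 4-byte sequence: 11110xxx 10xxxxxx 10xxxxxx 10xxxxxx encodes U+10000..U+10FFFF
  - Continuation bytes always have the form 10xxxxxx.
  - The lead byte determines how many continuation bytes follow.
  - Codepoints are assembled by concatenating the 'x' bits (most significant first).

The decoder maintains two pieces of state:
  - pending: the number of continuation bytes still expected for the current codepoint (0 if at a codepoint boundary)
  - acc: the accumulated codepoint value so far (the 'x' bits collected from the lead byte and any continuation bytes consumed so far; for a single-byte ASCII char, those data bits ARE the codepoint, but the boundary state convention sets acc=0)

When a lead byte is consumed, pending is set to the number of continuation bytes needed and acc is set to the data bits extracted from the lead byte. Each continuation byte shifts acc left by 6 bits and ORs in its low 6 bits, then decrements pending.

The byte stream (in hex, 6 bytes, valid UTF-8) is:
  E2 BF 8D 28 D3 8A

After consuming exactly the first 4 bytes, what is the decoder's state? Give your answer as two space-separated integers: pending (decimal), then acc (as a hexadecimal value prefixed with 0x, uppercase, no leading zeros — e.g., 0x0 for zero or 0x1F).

Byte[0]=E2: 3-byte lead. pending=2, acc=0x2
Byte[1]=BF: continuation. acc=(acc<<6)|0x3F=0xBF, pending=1
Byte[2]=8D: continuation. acc=(acc<<6)|0x0D=0x2FCD, pending=0
Byte[3]=28: 1-byte. pending=0, acc=0x0

Answer: 0 0x0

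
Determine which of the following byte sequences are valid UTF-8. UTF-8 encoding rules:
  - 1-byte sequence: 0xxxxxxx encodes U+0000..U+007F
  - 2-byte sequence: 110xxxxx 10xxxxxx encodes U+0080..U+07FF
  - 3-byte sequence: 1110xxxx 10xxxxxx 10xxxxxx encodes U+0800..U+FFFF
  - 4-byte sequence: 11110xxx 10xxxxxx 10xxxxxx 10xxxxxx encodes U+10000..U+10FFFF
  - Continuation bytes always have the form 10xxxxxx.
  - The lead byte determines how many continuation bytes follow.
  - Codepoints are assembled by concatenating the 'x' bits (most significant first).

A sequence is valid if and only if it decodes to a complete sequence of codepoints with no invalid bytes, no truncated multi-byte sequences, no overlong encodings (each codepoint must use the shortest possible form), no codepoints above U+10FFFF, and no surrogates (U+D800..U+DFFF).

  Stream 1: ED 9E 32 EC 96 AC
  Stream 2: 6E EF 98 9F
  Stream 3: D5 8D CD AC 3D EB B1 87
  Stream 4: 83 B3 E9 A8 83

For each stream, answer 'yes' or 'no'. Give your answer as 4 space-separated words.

Stream 1: error at byte offset 2. INVALID
Stream 2: decodes cleanly. VALID
Stream 3: decodes cleanly. VALID
Stream 4: error at byte offset 0. INVALID

Answer: no yes yes no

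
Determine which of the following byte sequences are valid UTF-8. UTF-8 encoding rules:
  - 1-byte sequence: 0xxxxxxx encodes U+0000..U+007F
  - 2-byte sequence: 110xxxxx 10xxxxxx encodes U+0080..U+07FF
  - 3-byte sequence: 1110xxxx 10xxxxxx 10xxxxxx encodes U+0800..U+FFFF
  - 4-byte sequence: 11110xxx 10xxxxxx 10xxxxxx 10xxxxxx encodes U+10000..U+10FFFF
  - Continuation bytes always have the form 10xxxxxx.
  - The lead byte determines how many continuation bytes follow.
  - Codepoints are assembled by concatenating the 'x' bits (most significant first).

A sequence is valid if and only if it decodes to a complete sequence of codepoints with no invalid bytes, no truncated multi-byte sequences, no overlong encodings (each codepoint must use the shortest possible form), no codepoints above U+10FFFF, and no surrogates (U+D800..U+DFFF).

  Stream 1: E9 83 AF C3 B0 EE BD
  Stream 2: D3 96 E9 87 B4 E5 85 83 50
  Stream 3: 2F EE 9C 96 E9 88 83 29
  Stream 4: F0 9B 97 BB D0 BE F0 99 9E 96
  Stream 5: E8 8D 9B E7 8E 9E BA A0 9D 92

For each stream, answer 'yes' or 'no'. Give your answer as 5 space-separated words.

Stream 1: error at byte offset 7. INVALID
Stream 2: decodes cleanly. VALID
Stream 3: decodes cleanly. VALID
Stream 4: decodes cleanly. VALID
Stream 5: error at byte offset 6. INVALID

Answer: no yes yes yes no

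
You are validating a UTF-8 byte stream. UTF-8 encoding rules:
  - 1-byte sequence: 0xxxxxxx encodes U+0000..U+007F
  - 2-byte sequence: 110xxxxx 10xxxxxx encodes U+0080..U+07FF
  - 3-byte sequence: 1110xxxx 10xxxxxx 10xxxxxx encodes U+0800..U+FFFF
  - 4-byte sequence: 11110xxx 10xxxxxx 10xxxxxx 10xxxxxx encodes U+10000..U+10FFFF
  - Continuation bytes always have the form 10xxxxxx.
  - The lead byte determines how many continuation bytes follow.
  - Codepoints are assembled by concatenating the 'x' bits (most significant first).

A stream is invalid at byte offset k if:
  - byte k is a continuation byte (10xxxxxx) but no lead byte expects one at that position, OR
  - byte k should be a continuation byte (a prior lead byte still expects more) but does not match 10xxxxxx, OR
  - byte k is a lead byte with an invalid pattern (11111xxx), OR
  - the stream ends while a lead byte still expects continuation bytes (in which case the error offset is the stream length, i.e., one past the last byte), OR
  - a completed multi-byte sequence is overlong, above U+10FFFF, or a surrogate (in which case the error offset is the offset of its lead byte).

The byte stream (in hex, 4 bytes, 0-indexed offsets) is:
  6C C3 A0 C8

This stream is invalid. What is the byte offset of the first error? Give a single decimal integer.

Byte[0]=6C: 1-byte ASCII. cp=U+006C
Byte[1]=C3: 2-byte lead, need 1 cont bytes. acc=0x3
Byte[2]=A0: continuation. acc=(acc<<6)|0x20=0xE0
Completed: cp=U+00E0 (starts at byte 1)
Byte[3]=C8: 2-byte lead, need 1 cont bytes. acc=0x8
Byte[4]: stream ended, expected continuation. INVALID

Answer: 4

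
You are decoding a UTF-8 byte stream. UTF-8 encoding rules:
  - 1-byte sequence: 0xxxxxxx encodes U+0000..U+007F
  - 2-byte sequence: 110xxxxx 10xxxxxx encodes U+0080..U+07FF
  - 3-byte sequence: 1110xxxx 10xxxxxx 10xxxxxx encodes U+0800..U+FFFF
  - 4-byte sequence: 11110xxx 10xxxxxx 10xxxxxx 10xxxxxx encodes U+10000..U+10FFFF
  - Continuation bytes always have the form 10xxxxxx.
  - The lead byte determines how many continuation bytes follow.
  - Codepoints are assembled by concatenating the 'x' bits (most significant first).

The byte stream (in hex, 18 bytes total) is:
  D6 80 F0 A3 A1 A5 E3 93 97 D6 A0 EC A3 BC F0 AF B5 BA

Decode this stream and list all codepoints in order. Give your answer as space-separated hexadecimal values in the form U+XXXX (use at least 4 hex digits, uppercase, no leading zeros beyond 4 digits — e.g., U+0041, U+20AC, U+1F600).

Answer: U+0580 U+23865 U+34D7 U+05A0 U+C8FC U+2FD7A

Derivation:
Byte[0]=D6: 2-byte lead, need 1 cont bytes. acc=0x16
Byte[1]=80: continuation. acc=(acc<<6)|0x00=0x580
Completed: cp=U+0580 (starts at byte 0)
Byte[2]=F0: 4-byte lead, need 3 cont bytes. acc=0x0
Byte[3]=A3: continuation. acc=(acc<<6)|0x23=0x23
Byte[4]=A1: continuation. acc=(acc<<6)|0x21=0x8E1
Byte[5]=A5: continuation. acc=(acc<<6)|0x25=0x23865
Completed: cp=U+23865 (starts at byte 2)
Byte[6]=E3: 3-byte lead, need 2 cont bytes. acc=0x3
Byte[7]=93: continuation. acc=(acc<<6)|0x13=0xD3
Byte[8]=97: continuation. acc=(acc<<6)|0x17=0x34D7
Completed: cp=U+34D7 (starts at byte 6)
Byte[9]=D6: 2-byte lead, need 1 cont bytes. acc=0x16
Byte[10]=A0: continuation. acc=(acc<<6)|0x20=0x5A0
Completed: cp=U+05A0 (starts at byte 9)
Byte[11]=EC: 3-byte lead, need 2 cont bytes. acc=0xC
Byte[12]=A3: continuation. acc=(acc<<6)|0x23=0x323
Byte[13]=BC: continuation. acc=(acc<<6)|0x3C=0xC8FC
Completed: cp=U+C8FC (starts at byte 11)
Byte[14]=F0: 4-byte lead, need 3 cont bytes. acc=0x0
Byte[15]=AF: continuation. acc=(acc<<6)|0x2F=0x2F
Byte[16]=B5: continuation. acc=(acc<<6)|0x35=0xBF5
Byte[17]=BA: continuation. acc=(acc<<6)|0x3A=0x2FD7A
Completed: cp=U+2FD7A (starts at byte 14)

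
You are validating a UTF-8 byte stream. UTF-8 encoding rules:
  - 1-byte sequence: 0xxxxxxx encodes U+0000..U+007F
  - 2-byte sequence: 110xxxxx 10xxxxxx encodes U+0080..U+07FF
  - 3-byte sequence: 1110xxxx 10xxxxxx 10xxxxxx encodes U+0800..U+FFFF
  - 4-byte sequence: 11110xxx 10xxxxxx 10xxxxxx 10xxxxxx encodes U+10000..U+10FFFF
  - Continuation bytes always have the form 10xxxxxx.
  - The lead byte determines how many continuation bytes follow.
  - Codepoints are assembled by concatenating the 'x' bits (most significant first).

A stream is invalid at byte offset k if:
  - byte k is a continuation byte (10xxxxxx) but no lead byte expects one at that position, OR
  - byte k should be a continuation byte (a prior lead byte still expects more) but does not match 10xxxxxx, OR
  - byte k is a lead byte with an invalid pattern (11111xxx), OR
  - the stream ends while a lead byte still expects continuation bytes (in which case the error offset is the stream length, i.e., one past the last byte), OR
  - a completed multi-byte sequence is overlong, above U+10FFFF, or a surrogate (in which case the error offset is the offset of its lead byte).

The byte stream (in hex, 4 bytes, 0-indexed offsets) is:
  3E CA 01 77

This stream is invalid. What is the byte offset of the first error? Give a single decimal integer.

Answer: 2

Derivation:
Byte[0]=3E: 1-byte ASCII. cp=U+003E
Byte[1]=CA: 2-byte lead, need 1 cont bytes. acc=0xA
Byte[2]=01: expected 10xxxxxx continuation. INVALID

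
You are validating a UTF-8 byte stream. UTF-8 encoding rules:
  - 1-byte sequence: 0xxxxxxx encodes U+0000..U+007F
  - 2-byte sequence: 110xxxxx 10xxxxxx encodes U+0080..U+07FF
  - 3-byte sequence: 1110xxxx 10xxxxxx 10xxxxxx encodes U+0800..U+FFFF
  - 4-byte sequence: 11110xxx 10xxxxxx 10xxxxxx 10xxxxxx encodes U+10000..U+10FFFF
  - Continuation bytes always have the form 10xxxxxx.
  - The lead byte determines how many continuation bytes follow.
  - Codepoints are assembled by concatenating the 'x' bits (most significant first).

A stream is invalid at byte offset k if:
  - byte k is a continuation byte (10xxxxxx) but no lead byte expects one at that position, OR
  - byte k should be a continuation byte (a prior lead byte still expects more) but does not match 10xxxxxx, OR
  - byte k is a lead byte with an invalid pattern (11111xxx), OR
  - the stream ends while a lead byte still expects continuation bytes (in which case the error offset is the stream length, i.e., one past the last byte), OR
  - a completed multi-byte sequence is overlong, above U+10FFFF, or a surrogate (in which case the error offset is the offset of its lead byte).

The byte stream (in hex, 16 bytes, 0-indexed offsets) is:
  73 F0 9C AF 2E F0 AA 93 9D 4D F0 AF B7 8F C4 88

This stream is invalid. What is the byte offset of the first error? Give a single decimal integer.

Byte[0]=73: 1-byte ASCII. cp=U+0073
Byte[1]=F0: 4-byte lead, need 3 cont bytes. acc=0x0
Byte[2]=9C: continuation. acc=(acc<<6)|0x1C=0x1C
Byte[3]=AF: continuation. acc=(acc<<6)|0x2F=0x72F
Byte[4]=2E: expected 10xxxxxx continuation. INVALID

Answer: 4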